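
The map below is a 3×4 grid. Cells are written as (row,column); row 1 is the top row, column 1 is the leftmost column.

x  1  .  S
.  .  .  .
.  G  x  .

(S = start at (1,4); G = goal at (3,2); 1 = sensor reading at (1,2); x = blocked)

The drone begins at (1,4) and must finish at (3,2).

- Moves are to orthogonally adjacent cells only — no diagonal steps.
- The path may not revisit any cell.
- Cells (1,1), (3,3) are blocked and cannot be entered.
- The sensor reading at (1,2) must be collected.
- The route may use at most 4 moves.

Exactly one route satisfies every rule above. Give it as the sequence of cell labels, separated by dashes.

(1,4) - (1,3) - (1,2) - (2,2) - (3,2)

Any route must reach (1,2) and still end at (3,2) within 4 moves, so the order of the required stops is forced.
Route from (1,4): 2× left (reaching (1,2)), 2× down (reaching (3,2)) — 4 moves in all.
Check: all required cells visited; 4 ≤ 4 moves.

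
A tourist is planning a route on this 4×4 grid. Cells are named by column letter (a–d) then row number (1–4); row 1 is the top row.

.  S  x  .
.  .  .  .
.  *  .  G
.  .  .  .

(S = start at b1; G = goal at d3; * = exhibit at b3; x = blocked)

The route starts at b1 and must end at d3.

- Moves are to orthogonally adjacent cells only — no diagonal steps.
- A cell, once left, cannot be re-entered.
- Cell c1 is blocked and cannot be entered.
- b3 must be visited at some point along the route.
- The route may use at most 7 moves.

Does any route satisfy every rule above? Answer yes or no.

One route that works: b1 → b2 → b3 → c3 → d3.

yes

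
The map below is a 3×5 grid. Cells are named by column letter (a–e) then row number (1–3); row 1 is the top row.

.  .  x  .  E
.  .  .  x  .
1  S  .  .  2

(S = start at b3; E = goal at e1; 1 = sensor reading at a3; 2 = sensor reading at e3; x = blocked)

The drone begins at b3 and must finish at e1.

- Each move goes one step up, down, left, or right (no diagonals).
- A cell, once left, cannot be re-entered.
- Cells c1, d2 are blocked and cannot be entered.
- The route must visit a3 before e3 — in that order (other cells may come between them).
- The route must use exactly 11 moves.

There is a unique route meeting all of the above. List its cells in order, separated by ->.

b3 -> a3 -> a2 -> a1 -> b1 -> b2 -> c2 -> c3 -> d3 -> e3 -> e2 -> e1

The waypoints must appear in the order a3, e3, with no cell reused.
Route from b3: left to a3, 2× up (reaching a1), right to b1, down to b2, right to c2, down to c3, 2× right (reaching e3), 2× up (reaching e1) — 11 moves in all.
Check: order respected (1 at step 1, 2 at step 9); 11 moves as required.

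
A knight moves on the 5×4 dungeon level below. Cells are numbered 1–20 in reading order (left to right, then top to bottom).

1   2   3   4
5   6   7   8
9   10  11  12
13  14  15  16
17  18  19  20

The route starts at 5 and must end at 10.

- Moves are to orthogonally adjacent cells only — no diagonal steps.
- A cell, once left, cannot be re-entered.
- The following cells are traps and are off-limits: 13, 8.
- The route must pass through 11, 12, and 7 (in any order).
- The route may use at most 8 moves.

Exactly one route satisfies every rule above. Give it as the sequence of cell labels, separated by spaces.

The budget equals the shortest possible length, so every move has to be on a shortest route through the required cells.
Route from 5: right 2 to 7, down 1 to 11, right 1 to 12, down 1 to 16, left 2 to 14, up 1 to 10 — 8 moves in all.
Check: all required cells visited; 8 ≤ 8 moves.

5 6 7 11 12 16 15 14 10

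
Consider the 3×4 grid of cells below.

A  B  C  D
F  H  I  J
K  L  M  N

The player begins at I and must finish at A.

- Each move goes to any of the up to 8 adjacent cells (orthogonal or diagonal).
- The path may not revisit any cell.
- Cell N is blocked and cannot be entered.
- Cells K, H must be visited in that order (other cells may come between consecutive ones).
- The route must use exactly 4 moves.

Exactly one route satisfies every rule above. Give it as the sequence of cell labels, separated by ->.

The waypoints must appear in the order K, H, with no cell reused.
Route from I: down-left to L, left to K, up-right to H, up-left to A — 4 moves in all.
Check: order respected (K at step 2, H at step 3); 4 moves as required.

I -> L -> K -> H -> A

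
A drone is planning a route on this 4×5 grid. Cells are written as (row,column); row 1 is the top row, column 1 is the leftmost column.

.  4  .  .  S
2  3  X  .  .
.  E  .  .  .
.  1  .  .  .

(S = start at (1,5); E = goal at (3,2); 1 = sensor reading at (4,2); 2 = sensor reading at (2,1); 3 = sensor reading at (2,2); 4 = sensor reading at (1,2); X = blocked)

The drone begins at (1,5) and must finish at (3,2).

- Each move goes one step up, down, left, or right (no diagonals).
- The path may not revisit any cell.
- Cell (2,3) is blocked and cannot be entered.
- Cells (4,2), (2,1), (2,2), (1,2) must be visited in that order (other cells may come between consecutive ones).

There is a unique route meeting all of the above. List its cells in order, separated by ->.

(1,5) -> (2,5) -> (3,5) -> (4,5) -> (4,4) -> (4,3) -> (4,2) -> (4,1) -> (3,1) -> (2,1) -> (2,2) -> (1,2) -> (1,3) -> (1,4) -> (2,4) -> (3,4) -> (3,3) -> (3,2)

The waypoints must appear in the order (4,2), (2,1), (2,2), (1,2), with no cell reused.
Route from (1,5): down 3 to (4,5), left 4 to (4,1), up 2 to (2,1), right 1 to (2,2), up 1 to (1,2), right 2 to (1,4), down 2 to (3,4), left 2 to (3,2) — 17 moves in all.
Check: order respected (1 at step 6, 2 at step 9, 3 at step 10, 4 at step 11).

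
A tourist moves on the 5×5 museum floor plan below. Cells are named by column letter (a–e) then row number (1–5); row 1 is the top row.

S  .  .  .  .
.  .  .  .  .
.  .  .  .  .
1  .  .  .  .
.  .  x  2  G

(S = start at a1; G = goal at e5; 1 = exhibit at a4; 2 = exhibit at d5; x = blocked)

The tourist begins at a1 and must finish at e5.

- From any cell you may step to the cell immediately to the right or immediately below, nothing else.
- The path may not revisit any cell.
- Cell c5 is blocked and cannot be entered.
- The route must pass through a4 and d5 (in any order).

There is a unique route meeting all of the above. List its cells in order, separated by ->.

a1 -> a2 -> a3 -> a4 -> b4 -> c4 -> d4 -> d5 -> e5

Moves only go right or down, so the column and row indices never decrease.
Route from a1: down 3 to a4, right 3 to d4, down 1 to d5, right 1 to e5 — 8 moves in all.
Check: all required cells visited.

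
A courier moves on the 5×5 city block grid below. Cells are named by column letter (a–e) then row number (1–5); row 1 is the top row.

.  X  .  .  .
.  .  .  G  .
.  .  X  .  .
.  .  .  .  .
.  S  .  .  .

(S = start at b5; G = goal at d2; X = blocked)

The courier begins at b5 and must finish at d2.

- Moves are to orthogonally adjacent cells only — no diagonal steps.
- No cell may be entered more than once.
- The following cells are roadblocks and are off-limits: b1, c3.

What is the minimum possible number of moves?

5

The Manhattan distance from b5 to d2 is |5−2| + |2−4| = 5, so at least 5 moves are needed.
A route of 5 moves achieves this: b5 → b4 → b3 → b2 → c2 → d2.
Since 5 matches the lower bound, it is optimal.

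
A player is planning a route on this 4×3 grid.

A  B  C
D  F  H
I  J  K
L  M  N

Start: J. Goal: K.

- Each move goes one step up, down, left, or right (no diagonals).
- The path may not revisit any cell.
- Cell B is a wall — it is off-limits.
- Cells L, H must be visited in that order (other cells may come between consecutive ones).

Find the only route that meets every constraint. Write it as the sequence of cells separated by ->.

J -> M -> L -> I -> D -> F -> H -> K

The waypoints must appear in the order L, H, with no cell reused.
Route from J: down 1 to M, left 1 to L, up 2 to D, right 2 to H, down 1 to K — 7 moves in all.
Check: order respected (L at step 2, H at step 6).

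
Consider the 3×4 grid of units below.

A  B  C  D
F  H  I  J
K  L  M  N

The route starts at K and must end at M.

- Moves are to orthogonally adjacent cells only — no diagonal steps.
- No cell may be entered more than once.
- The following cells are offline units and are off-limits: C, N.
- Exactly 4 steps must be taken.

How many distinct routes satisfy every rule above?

3

Need simple routes of exactly 4 moves from K to M (Manhattan distance 2, so 1 moves are spent on a detour and 1 undoing it).
Enumerating: K F H L M | K F H I M | K L H I M.
That gives 3 routes.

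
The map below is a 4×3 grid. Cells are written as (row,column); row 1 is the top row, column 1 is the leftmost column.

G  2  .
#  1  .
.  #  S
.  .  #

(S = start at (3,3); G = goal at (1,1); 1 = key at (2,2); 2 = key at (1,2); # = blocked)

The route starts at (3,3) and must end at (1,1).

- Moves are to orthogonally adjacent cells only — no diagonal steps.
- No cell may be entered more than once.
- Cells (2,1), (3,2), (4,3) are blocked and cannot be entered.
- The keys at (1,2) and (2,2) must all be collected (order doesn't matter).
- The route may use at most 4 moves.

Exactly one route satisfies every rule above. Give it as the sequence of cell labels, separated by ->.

The 4-move cap with required stops at (1,2), (2,2) leaves no slack for detours.
Route from (3,3): up to (2,3), left to (2,2), up to (1,2), left to (1,1) — 4 moves in all.
Check: all required cells visited; 4 ≤ 4 moves.

(3,3) -> (2,3) -> (2,2) -> (1,2) -> (1,1)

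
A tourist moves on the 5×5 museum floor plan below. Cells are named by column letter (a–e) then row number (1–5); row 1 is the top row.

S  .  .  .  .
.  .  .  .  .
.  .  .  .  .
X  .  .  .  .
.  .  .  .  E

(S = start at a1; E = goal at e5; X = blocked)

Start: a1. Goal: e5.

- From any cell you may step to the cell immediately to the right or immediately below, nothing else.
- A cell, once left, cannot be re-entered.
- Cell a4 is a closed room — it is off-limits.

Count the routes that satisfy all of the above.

A right/down-only route from a1 to e5 makes exactly 4 down-moves and 4 right-moves in some order.
With no other constraints that would be C(8,4) = 70 routes.
Subtract routes through each blocked cell (inclusion–exclusion for overlaps): − through a4: 5 → 65.
That gives 65 routes.

65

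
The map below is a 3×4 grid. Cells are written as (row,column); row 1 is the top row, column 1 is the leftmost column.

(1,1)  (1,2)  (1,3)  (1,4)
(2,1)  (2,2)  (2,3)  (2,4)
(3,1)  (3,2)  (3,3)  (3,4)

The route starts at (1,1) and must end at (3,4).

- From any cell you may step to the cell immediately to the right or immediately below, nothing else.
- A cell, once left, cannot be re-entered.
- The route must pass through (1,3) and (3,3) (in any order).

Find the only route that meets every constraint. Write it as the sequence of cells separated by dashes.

(1,1) - (1,2) - (1,3) - (2,3) - (3,3) - (3,4)

Moves only go right or down, so the column and row indices never decrease.
Route from (1,1): right 2 to (1,3), down 2 to (3,3), right 1 to (3,4) — 5 moves in all.
Check: all required cells visited.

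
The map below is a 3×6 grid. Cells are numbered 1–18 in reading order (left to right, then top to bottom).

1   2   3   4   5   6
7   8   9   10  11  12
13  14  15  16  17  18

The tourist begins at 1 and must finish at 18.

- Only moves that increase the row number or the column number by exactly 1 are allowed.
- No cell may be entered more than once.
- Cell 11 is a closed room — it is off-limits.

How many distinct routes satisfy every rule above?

A right/down-only route from 1 to 18 makes exactly 2 down-moves and 5 right-moves in some order.
With no other constraints that would be C(7,2) = 21 routes.
Subtract routes through each blocked cell (inclusion–exclusion for overlaps): − through 11: 10 → 11.
That gives 11 routes.

11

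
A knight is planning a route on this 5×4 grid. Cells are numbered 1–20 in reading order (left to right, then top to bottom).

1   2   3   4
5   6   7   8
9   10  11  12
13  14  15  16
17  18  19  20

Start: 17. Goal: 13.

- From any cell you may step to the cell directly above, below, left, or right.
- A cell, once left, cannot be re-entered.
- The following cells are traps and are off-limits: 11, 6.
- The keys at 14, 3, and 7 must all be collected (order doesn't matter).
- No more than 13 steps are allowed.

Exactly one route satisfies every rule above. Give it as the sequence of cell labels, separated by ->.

The budget equals the shortest possible length, so every move has to be on a shortest route through the required cells.
Route from 17: right to 18, up to 14, 2× right (reaching 16), 2× up (reaching 8), left to 7, up to 3, 2× left (reaching 1), 3× down (reaching 13) — 13 moves in all.
Check: all required cells visited; 13 ≤ 13 moves.

17 -> 18 -> 14 -> 15 -> 16 -> 12 -> 8 -> 7 -> 3 -> 2 -> 1 -> 5 -> 9 -> 13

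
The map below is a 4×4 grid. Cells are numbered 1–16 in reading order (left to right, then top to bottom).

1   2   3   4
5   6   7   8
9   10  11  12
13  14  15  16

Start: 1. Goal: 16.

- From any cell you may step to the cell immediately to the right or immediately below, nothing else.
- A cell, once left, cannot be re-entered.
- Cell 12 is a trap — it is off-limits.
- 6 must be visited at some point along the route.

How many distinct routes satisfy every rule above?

A right/down-only route from 1 to 16 makes exactly 3 down-moves and 3 right-moves in some order.
With no other constraints that would be C(6,3) = 20 routes.
Split at 6 and multiply the segment counts (each segment already excludes blocked cells): 1→6: 2; 6→16: 3; product = 6.
That gives 6 routes.

6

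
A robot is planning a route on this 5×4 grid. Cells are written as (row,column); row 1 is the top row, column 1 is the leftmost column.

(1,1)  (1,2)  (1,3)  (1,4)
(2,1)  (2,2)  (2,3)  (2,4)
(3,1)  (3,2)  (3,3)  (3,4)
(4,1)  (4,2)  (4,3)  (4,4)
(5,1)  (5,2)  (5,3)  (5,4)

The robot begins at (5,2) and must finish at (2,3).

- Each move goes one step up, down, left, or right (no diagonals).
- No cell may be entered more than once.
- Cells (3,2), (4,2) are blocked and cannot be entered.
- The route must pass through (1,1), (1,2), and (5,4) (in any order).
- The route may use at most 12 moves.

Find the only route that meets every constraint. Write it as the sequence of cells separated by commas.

The budget equals the shortest possible length, so every move has to be on a shortest route through the required cells.
Route from (5,2): right 2 to (5,4), up 4 to (1,4), left 3 to (1,1), down 1 to (2,1), right 2 to (2,3) — 12 moves in all.
Check: all required cells visited; 12 ≤ 12 moves.

(5,2), (5,3), (5,4), (4,4), (3,4), (2,4), (1,4), (1,3), (1,2), (1,1), (2,1), (2,2), (2,3)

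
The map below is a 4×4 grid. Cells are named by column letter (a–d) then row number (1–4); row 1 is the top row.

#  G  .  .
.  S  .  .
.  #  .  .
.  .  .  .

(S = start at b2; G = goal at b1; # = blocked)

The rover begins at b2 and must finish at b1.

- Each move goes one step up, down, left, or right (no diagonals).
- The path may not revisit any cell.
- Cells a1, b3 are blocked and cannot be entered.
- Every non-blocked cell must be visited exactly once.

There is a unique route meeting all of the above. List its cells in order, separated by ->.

Need to visit all 14 open cells exactly once, starting at b2 and ending at b1.
Cell d1 has only two open neighbours (d2 and c1), so the path must pass straight through it: one of those is the cell it's entered from and the other is where it exits.
Route from b2: left to a2, 2× down (reaching a4), 3× right (reaching d4), up to d3, left to c3, up to c2, right to d2, up to d1, 2× left (reaching b1) — 13 moves in all.
Check: all 14 open cells covered.

b2 -> a2 -> a3 -> a4 -> b4 -> c4 -> d4 -> d3 -> c3 -> c2 -> d2 -> d1 -> c1 -> b1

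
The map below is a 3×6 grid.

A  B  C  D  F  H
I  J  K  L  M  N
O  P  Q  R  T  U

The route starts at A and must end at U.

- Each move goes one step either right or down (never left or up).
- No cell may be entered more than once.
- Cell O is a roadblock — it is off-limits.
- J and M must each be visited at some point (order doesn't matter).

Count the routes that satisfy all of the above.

A right/down-only route from A to U makes exactly 2 down-moves and 5 right-moves in some order.
With no other constraints that would be C(7,2) = 21 routes.
A monotone route can only reach the required cells in the order J, M, so split there and multiply the segment counts (each segment already excludes blocked cells): A→J: 2; J→M: 1; M→U: 2; product = 4.
That gives 4 routes.

4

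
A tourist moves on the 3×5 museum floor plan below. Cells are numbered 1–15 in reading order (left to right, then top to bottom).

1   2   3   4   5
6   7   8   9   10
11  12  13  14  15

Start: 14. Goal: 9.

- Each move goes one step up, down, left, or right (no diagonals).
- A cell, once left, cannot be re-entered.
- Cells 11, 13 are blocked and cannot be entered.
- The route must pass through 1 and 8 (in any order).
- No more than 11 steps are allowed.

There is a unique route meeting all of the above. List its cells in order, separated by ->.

14 -> 15 -> 10 -> 5 -> 4 -> 3 -> 2 -> 1 -> 6 -> 7 -> 8 -> 9

The budget equals the shortest possible length, so every move has to be on a shortest route through the required cells.
Route from 14: right to 15, 2× up (reaching 5), 4× left (reaching 1), down to 6, 3× right (reaching 9) — 11 moves in all.
Check: all required cells visited; 11 ≤ 11 moves.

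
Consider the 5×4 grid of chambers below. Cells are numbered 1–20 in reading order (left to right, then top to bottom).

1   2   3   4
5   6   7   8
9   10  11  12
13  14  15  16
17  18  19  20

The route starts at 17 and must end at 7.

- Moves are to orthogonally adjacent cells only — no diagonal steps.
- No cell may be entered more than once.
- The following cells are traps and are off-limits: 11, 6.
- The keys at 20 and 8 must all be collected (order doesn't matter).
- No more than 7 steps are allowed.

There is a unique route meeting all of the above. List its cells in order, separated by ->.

The 7-move cap with required stops at 20, 8 leaves no slack for detours.
Route from 17: 3× right (reaching 20), 3× up (reaching 8), left to 7 — 7 moves in all.
Check: all required cells visited; 7 ≤ 7 moves.

17 -> 18 -> 19 -> 20 -> 16 -> 12 -> 8 -> 7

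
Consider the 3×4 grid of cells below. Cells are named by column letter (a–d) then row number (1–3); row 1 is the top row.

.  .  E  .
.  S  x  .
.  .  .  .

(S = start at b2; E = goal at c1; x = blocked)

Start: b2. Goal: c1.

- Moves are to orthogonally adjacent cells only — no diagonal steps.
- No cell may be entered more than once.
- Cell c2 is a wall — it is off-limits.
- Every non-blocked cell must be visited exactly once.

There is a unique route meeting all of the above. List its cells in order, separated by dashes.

b2 - b1 - a1 - a2 - a3 - b3 - c3 - d3 - d2 - d1 - c1

Need to visit all 11 open cells exactly once, starting at b2 and ending at c1.
Cell a3 has only two open neighbours (a2 and b3), so the path must pass straight through it: one of those is the cell it's entered from and the other is where it exits.
Route from b2: up to b1, left to a1, 2× down (reaching a3), 3× right (reaching d3), 2× up (reaching d1), left to c1 — 10 moves in all.
Check: all 11 open cells covered.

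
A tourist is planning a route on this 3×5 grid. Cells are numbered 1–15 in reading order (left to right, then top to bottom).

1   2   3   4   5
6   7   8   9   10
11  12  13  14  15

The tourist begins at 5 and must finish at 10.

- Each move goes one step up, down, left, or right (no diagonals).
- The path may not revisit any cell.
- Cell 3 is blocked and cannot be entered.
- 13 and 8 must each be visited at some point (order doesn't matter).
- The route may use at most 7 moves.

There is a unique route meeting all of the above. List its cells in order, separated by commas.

5, 4, 9, 8, 13, 14, 15, 10

Any route must reach 13 and 8 and still end at 10 within 7 moves, so the order of the required stops is forced.
Route from 5: left 1 to 4, down 1 to 9, left 1 to 8, down 1 to 13, right 2 to 15, up 1 to 10 — 7 moves in all.
Check: all required cells visited; 7 ≤ 7 moves.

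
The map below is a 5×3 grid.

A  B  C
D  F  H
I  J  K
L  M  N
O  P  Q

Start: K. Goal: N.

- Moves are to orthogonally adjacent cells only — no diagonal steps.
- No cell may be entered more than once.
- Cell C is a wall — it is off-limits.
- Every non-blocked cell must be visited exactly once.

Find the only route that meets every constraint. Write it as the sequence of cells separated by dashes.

Need to visit all 14 open cells exactly once, starting at K and ending at N.
Route from K: up to H, left to F, up to B, left to A, 2× down (reaching I), right to J, down to M, left to L, down to O, 2× right (reaching Q), up to N — 13 moves in all.
Check: all 14 open cells covered.

K - H - F - B - A - D - I - J - M - L - O - P - Q - N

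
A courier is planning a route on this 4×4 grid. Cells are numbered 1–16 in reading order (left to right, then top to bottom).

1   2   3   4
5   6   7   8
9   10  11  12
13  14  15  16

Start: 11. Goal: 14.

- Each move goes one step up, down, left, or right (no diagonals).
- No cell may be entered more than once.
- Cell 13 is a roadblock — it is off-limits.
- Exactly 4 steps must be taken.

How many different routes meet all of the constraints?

2

Need simple routes of exactly 4 moves from 11 to 14 (Manhattan distance 2, so 1 moves are spent on a detour and 1 undoing it).
Enumerating: 11 7 6 10 14 | 11 12 16 15 14.
That gives 2 routes.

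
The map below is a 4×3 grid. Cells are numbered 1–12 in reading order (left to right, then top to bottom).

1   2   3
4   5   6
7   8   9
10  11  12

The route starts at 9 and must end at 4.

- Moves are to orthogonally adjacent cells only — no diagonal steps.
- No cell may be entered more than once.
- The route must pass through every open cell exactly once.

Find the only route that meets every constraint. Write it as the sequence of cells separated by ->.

Need to visit all 12 open cells exactly once, starting at 9 and ending at 4.
Route from 9: down 1 to 12, left 2 to 10, up 1 to 7, right 1 to 8, up 1 to 5, right 1 to 6, up 1 to 3, left 2 to 1, down 1 to 4 — 11 moves in all.
Check: all 12 open cells covered.

9 -> 12 -> 11 -> 10 -> 7 -> 8 -> 5 -> 6 -> 3 -> 2 -> 1 -> 4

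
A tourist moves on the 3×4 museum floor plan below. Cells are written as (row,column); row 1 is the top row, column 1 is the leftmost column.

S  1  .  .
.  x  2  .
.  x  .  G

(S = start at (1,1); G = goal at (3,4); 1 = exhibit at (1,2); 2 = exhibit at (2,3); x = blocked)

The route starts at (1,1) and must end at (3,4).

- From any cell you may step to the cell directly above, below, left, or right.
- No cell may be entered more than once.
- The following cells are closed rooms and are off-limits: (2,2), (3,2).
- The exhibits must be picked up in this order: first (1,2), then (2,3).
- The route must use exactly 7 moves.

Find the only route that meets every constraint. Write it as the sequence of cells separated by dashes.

(1,1) - (1,2) - (1,3) - (1,4) - (2,4) - (2,3) - (3,3) - (3,4)

The waypoints must appear in the order (1,2), (2,3), with no cell reused.
Route from (1,1): 3× right (reaching (1,4)), down to (2,4), left to (2,3), down to (3,3), right to (3,4) — 7 moves in all.
Check: order respected (1 at step 1, 2 at step 5); 7 moves as required.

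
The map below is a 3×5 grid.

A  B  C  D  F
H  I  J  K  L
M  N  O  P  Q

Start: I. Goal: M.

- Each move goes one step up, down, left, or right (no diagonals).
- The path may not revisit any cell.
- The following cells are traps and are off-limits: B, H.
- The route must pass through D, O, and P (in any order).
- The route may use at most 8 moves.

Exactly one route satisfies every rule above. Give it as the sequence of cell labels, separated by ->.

The budget equals the shortest possible length, so every move has to be on a shortest route through the required cells.
Route from I: right to J, up to C, right to D, 2× down (reaching P), 3× left (reaching M) — 8 moves in all.
Check: all required cells visited; 8 ≤ 8 moves.

I -> J -> C -> D -> K -> P -> O -> N -> M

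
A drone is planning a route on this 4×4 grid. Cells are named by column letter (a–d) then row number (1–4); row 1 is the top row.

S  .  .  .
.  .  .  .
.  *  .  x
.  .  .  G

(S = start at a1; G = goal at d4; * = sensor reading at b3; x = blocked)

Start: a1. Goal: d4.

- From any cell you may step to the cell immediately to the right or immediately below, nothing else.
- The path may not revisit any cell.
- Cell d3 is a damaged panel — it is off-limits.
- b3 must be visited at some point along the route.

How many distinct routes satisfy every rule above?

A right/down-only route from a1 to d4 makes exactly 3 down-moves and 3 right-moves in some order.
With no other constraints that would be C(6,3) = 20 routes.
Split at b3 and multiply the segment counts (each segment already excludes blocked cells): a1→b3: 3; b3→d4: 2; product = 6.
That gives 6 routes.

6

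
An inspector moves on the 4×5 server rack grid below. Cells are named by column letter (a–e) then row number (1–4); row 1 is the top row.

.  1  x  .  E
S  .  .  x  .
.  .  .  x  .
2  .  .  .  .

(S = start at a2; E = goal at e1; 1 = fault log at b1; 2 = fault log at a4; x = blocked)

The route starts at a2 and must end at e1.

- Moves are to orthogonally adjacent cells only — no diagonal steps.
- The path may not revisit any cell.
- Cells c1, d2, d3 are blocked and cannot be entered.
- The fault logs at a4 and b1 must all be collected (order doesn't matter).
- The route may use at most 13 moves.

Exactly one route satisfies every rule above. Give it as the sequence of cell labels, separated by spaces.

a2 a1 b1 b2 b3 a3 a4 b4 c4 d4 e4 e3 e2 e1

The budget equals the shortest possible length, so every move has to be on a shortest route through the required cells.
Route from a2: up 1 to a1, right 1 to b1, down 2 to b3, left 1 to a3, down 1 to a4, right 4 to e4, up 3 to e1 — 13 moves in all.
Check: all required cells visited; 13 ≤ 13 moves.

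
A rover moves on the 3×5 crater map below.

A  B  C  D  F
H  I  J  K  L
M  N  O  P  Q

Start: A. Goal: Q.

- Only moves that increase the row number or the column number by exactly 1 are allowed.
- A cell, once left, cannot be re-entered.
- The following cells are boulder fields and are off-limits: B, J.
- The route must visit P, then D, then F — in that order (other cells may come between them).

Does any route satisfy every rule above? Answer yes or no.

D lies above P, so going from P to D would need an upward move — but moves only go right/down, so P cannot be visited before D.

no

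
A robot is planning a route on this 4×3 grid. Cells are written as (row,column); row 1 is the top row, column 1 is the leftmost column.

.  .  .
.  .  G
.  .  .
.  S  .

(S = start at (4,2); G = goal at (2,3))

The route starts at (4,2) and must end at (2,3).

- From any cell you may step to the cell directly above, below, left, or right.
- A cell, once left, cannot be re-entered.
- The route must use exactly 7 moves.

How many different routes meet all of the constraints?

Need simple routes of exactly 7 moves from (4,2) to (2,3) (Manhattan distance 3, so 2 moves are spent on a detour and 2 undoing it).
Branch systematically from the start, pruning whenever the remaining move budget drops below the Manhattan distance to (2,3) or differs from it in parity. Grouping the completions by first move — via (3,2): 4; via (4,1): 5; via (4,3): 2 — and summing: 4 + 5 + 2 = 11.
That gives 11 routes.

11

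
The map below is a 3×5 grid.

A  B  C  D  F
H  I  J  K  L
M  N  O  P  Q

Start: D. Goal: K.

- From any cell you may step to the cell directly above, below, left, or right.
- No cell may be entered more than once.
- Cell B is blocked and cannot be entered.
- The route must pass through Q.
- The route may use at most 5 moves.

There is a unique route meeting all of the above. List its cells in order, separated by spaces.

Any route must reach Q and still end at K within 5 moves, so the order of the required stops is forced.
Route from D: right 1 to F, down 2 to Q, left 1 to P, up 1 to K — 5 moves in all.
Check: all required cells visited; 5 ≤ 5 moves.

D F L Q P K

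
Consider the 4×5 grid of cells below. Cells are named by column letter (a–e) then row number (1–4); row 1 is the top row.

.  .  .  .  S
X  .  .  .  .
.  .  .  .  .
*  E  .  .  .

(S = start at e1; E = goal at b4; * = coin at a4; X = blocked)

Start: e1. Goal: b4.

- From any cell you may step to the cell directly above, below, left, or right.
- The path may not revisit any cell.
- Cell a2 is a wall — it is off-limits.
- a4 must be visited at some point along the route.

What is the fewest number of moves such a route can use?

8

Any route passes through a4 somewhere between e1 and b4. Summing Manhattan distances along the two legs (e1 → a4 → b4) gives a lower bound of 7 + 1 = 8 moves.
A route of 8 moves achieves this: e1 → e2 → e3 → d3 → c3 → b3 → a3 → a4 → b4.
Since 8 matches the lower bound, it is optimal.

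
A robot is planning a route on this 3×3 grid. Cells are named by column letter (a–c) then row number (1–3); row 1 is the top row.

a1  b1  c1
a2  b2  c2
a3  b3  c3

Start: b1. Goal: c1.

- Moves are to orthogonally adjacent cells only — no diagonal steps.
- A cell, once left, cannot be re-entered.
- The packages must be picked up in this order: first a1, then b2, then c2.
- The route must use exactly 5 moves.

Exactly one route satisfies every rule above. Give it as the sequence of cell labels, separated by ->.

b1 -> a1 -> a2 -> b2 -> c2 -> c1

The waypoints must appear in the order a1, b2, c2, with no cell reused.
Route from b1: left 1 to a1, down 1 to a2, right 2 to c2, up 1 to c1 — 5 moves in all.
Check: order respected (a1 at step 1, b2 at step 3, c2 at step 4); 5 moves as required.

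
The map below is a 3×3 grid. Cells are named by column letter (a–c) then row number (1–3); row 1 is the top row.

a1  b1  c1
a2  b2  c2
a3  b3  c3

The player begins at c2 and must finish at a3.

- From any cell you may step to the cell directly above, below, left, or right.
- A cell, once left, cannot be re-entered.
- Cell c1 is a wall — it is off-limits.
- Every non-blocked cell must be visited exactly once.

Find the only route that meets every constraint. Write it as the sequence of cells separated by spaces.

Need to visit all 8 open cells exactly once, starting at c2 and ending at a3.
Cell a1 has only two open neighbours (a2 and b1), so the path must pass straight through it: one of those is the cell it's entered from and the other is where it exits.
Route from c2: down 1 to c3, left 1 to b3, up 2 to b1, left 1 to a1, down 2 to a3 — 7 moves in all.
Check: all 8 open cells covered.

c2 c3 b3 b2 b1 a1 a2 a3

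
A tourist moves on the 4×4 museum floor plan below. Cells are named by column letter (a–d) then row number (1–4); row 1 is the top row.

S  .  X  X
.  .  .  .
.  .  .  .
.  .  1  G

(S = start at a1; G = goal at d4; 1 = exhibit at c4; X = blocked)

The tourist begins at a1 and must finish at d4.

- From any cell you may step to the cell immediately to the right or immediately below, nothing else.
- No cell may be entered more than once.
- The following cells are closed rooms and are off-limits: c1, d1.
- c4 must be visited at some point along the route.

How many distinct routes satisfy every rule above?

A right/down-only route from a1 to d4 makes exactly 3 down-moves and 3 right-moves in some order.
With no other constraints that would be C(6,3) = 20 routes.
Split at c4 and multiply the segment counts (each segment already excludes blocked cells): a1→c4: 9; c4→d4: 1; product = 9.
That gives 9 routes.

9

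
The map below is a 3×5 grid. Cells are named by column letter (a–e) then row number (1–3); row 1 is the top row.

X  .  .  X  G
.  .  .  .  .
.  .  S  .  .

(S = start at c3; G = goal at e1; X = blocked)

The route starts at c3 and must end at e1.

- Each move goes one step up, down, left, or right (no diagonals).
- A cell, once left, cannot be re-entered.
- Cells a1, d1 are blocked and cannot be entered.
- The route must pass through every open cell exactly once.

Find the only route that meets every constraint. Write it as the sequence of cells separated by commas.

c3, b3, a3, a2, b2, b1, c1, c2, d2, d3, e3, e2, e1

Need to visit all 13 open cells exactly once, starting at c3 and ending at e1.
Route from c3: 2× left (reaching a3), up to a2, right to b2, up to b1, right to c1, down to c2, right to d2, down to d3, right to e3, 2× up (reaching e1) — 12 moves in all.
Check: all 13 open cells covered.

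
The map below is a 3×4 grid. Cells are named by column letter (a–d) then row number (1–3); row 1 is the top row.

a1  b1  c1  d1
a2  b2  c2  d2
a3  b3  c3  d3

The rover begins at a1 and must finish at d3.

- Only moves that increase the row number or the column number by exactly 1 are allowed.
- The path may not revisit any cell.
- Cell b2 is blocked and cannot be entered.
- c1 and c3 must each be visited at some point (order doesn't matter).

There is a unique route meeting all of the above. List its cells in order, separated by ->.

a1 -> b1 -> c1 -> c2 -> c3 -> d3

Moves only go right or down, so the column and row indices never decrease.
Route from a1: right 2 to c1, down 2 to c3, right 1 to d3 — 5 moves in all.
Check: all required cells visited.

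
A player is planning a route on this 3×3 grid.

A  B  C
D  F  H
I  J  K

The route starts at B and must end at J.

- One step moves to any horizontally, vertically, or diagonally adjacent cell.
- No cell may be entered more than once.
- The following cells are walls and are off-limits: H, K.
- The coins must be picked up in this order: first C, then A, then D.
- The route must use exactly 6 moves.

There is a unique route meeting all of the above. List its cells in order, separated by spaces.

The waypoints must appear in the order C, A, D, with no cell reused.
Route from B: right 1 to C, down-left 1 to F, up-left 1 to A, down 2 to I, right 1 to J — 6 moves in all.
Check: order respected (C at step 1, A at step 3, D at step 4); 6 moves as required.

B C F A D I J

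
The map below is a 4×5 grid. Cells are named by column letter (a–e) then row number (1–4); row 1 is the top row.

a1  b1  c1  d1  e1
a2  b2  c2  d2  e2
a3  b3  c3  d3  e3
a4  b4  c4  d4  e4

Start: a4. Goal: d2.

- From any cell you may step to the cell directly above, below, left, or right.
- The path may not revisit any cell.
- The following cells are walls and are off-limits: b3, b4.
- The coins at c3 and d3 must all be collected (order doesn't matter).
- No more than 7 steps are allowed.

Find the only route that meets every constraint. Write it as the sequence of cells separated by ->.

Any route must reach c3 and d3 and still end at d2 within 7 moves, so the order of the required stops is forced.
Route from a4: up 2 to a2, right 2 to c2, down 1 to c3, right 1 to d3, up 1 to d2 — 7 moves in all.
Check: all required cells visited; 7 ≤ 7 moves.

a4 -> a3 -> a2 -> b2 -> c2 -> c3 -> d3 -> d2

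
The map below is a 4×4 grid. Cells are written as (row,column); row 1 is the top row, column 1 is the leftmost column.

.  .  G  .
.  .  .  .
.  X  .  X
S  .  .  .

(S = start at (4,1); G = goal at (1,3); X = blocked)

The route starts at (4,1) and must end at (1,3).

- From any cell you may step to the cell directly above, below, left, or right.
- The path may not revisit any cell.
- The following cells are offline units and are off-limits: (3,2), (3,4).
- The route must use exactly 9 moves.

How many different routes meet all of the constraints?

Need simple routes of exactly 9 moves from (4,1) to (1,3) (Manhattan distance 5, so 2 moves are spent on a detour and 2 undoing it).
Enumerating: (4,1) (3,1) (2,1) (1,1) (1,2) (2,2) (2,3) (2,4) (1,4) (1,3) | (4,1) (4,2) (4,3) (3,3) (2,3) (2,2) (2,1) (1,1) (1,2) (1,3).
That gives 2 routes.

2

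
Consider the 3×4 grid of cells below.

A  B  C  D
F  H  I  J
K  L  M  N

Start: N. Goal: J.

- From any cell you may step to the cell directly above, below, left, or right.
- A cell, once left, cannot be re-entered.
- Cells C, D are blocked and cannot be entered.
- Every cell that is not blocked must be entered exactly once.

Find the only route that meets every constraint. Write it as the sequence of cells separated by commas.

Need to visit all 10 open cells exactly once, starting at N and ending at J.
Cell B has only two open neighbours (H and A), so the path must pass straight through it: one of those is the cell it's entered from and the other is where it exits.
Route from N: left 3 to K, up 2 to A, right 1 to B, down 1 to H, right 2 to J — 9 moves in all.
Check: all 10 open cells covered.

N, M, L, K, F, A, B, H, I, J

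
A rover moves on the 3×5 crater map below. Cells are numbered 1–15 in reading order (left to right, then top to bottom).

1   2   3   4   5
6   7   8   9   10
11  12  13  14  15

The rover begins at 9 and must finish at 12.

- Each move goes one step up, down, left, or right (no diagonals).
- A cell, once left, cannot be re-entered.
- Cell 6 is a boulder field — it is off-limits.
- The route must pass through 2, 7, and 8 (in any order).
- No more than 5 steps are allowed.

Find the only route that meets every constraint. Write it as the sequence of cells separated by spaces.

9 8 3 2 7 12

The 5-move cap with required stops at 2, 7, 8 leaves no slack for detours.
Route from 9: left 1 to 8, up 1 to 3, left 1 to 2, down 2 to 12 — 5 moves in all.
Check: all required cells visited; 5 ≤ 5 moves.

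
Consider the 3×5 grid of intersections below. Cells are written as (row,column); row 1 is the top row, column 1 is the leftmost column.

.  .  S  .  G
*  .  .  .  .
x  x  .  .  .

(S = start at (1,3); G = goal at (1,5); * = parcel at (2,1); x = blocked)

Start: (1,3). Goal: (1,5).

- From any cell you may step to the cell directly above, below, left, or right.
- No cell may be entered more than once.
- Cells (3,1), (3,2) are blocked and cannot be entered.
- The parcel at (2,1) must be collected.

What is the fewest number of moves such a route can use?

8

Any route passes through (2,1) somewhere between (1,3) and (1,5). Summing Manhattan distances along the two legs ((1,3) → (2,1) → (1,5)) gives a lower bound of 3 + 5 = 8 moves.
A route of 8 moves achieves this: (1,3) → (1,2) → (1,1) → (2,1) → (2,2) → (2,3) → (2,4) → (1,4) → (1,5).
Since 8 matches the lower bound, it is optimal.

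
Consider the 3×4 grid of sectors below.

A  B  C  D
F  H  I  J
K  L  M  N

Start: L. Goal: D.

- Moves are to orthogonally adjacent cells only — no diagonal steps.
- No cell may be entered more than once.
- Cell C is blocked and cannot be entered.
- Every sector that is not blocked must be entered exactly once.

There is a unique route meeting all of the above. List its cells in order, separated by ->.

Need to visit all 11 open cells exactly once, starting at L and ending at D.
Cell N has only two open neighbours (J and M), so the path must pass straight through it: one of those is the cell it's entered from and the other is where it exits.
Route from L: left 1 to K, up 2 to A, right 1 to B, down 1 to H, right 1 to I, down 1 to M, right 1 to N, up 2 to D — 10 moves in all.
Check: all 11 open cells covered.

L -> K -> F -> A -> B -> H -> I -> M -> N -> J -> D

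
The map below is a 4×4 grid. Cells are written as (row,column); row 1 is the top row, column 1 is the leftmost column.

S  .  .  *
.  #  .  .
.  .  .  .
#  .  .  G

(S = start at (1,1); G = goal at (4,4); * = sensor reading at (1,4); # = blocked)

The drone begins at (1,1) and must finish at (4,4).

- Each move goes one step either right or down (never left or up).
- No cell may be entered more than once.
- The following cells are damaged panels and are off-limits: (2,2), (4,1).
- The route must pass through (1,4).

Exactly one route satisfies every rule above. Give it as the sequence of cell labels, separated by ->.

Moves only go right or down, so the column and row indices never decrease.
Route from (1,1): 3× right (reaching (1,4)), 3× down (reaching (4,4)) — 6 moves in all.
Check: all required cells visited.

(1,1) -> (1,2) -> (1,3) -> (1,4) -> (2,4) -> (3,4) -> (4,4)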